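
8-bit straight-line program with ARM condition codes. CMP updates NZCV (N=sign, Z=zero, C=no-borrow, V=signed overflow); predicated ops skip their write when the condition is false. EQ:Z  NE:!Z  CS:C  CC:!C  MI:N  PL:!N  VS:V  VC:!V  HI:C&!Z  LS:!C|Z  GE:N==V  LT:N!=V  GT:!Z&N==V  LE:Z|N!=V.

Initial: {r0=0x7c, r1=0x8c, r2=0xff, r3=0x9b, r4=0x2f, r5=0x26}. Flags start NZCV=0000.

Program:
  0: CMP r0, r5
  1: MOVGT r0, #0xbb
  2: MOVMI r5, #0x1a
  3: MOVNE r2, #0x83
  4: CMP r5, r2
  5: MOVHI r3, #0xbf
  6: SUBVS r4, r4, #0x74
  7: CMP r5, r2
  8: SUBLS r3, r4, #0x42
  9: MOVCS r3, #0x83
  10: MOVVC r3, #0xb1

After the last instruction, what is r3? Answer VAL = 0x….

0: ✓ CMP  NZCV=0010
1: ✓ MOVGT  r0←0xbb
2: · MOVMI
3: ✓ MOVNE  r2←0x83
4: ✓ CMP  NZCV=1001
5: · MOVHI
6: ✓ SUBVS  r4←0xbb
7: ✓ CMP  NZCV=1001
8: ✓ SUBLS  r3←0x79
9: · MOVCS
10: · MOVVC

VAL = 0x79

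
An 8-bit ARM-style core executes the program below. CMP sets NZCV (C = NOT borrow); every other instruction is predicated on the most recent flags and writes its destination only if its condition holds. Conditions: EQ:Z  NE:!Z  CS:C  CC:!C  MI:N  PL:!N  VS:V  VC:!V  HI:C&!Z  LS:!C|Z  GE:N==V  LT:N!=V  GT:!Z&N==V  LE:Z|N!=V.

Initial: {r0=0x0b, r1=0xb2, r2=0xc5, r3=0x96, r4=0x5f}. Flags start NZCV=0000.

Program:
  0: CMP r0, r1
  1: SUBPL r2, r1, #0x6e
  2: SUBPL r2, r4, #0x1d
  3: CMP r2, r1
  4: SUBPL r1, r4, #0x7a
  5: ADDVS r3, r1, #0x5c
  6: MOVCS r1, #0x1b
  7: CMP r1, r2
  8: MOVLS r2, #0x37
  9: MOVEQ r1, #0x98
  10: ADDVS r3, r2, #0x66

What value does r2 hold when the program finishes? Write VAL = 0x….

VAL = 0x42

0: ✓ CMP  NZCV=0000
1: ✓ SUBPL  r2←0x44
2: ✓ SUBPL  r2←0x42
3: ✓ CMP  NZCV=1001
4: · SUBPL
5: ✓ ADDVS  r3←0x0e
6: · MOVCS
7: ✓ CMP  NZCV=0011
8: · MOVLS
9: · MOVEQ
10: ✓ ADDVS  r3←0xa8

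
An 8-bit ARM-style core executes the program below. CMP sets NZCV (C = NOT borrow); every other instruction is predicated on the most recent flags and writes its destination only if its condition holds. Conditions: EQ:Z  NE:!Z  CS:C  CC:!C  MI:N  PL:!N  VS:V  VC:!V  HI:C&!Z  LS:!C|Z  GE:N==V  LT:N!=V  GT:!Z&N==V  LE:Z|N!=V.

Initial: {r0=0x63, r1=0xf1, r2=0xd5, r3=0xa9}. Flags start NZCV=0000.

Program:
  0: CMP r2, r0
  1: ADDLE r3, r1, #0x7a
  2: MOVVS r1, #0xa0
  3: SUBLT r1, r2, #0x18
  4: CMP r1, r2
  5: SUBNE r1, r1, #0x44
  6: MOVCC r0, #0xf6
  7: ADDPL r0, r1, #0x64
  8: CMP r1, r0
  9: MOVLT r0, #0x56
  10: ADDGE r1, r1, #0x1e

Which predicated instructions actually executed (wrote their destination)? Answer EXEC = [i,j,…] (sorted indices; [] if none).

0: ✓ CMP  NZCV=0011
1: ✓ ADDLE  r3←0x6b
2: ✓ MOVVS  r1←0xa0
3: ✓ SUBLT  r1←0xbd
4: ✓ CMP  NZCV=1000
5: ✓ SUBNE  r1←0x79
6: ✓ MOVCC  r0←0xf6
7: · ADDPL
8: ✓ CMP  NZCV=1001
9: · MOVLT
10: ✓ ADDGE  r1←0x97

EXEC = [1,2,3,5,6,10]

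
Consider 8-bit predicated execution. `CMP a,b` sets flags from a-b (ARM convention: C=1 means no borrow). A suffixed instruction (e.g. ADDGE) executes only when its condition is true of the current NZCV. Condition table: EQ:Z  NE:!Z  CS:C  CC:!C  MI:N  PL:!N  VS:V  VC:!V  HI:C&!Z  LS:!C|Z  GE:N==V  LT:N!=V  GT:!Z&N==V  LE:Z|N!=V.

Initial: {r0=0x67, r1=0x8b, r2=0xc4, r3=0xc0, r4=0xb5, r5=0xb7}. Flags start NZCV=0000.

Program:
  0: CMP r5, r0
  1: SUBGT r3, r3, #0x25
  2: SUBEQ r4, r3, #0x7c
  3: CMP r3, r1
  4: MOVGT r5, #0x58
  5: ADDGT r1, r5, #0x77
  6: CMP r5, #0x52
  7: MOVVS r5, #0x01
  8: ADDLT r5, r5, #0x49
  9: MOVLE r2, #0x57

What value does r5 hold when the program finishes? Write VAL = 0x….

VAL = 0x58

0: ✓ CMP  NZCV=0011
1: · SUBGT
2: · SUBEQ
3: ✓ CMP  NZCV=0010
4: ✓ MOVGT  r5←0x58
5: ✓ ADDGT  r1←0xcf
6: ✓ CMP  NZCV=0010
7: · MOVVS
8: · ADDLT
9: · MOVLE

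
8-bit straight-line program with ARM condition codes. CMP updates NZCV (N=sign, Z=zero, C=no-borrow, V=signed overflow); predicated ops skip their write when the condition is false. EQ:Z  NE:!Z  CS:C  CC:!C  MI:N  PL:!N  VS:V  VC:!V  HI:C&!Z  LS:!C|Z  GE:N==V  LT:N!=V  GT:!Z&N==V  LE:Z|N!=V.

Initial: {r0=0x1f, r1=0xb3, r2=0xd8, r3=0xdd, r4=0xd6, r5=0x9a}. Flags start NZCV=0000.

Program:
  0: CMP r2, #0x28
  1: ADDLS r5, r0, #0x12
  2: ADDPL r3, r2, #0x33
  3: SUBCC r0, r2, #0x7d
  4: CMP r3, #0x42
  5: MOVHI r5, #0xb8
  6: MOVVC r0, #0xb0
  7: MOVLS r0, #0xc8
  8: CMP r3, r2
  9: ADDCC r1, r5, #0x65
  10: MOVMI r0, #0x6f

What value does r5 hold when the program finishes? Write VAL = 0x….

VAL = 0xb8

0: ✓ CMP  NZCV=1010
1: · ADDLS
2: · ADDPL
3: · SUBCC
4: ✓ CMP  NZCV=1010
5: ✓ MOVHI  r5←0xb8
6: ✓ MOVVC  r0←0xb0
7: · MOVLS
8: ✓ CMP  NZCV=0010
9: · ADDCC
10: · MOVMI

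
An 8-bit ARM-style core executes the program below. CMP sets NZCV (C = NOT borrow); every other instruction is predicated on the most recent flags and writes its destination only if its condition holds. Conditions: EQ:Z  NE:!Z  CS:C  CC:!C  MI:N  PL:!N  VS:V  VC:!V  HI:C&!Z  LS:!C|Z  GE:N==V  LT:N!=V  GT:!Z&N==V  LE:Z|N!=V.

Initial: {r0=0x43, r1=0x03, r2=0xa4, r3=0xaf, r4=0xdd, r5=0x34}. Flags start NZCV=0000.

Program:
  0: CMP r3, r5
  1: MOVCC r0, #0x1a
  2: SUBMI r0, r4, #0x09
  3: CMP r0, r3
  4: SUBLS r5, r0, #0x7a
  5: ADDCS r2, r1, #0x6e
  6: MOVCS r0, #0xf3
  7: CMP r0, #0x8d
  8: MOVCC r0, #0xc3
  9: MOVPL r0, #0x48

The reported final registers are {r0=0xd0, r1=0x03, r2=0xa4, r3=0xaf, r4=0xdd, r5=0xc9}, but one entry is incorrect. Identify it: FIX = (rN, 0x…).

0: ✓ CMP  NZCV=0011
1: · MOVCC
2: · SUBMI
3: ✓ CMP  NZCV=1001
4: ✓ SUBLS  r5←0xc9
5: · ADDCS
6: · MOVCS
7: ✓ CMP  NZCV=1001
8: ✓ MOVCC  r0←0xc3
9: · MOVPL

FIX = (r0, 0xc3)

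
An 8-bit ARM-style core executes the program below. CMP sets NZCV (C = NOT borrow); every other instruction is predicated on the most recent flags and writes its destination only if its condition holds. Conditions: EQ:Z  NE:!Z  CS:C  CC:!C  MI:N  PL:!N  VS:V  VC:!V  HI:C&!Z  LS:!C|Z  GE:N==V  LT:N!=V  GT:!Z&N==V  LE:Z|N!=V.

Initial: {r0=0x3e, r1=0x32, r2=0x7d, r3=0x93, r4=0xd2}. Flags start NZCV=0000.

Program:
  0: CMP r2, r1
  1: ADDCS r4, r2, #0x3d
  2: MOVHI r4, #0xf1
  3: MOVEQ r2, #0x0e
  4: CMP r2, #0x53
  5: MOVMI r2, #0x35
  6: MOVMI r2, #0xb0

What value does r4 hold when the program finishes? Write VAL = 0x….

VAL = 0xf1

0: ✓ CMP  NZCV=0010
1: ✓ ADDCS  r4←0xba
2: ✓ MOVHI  r4←0xf1
3: · MOVEQ
4: ✓ CMP  NZCV=0010
5: · MOVMI
6: · MOVMI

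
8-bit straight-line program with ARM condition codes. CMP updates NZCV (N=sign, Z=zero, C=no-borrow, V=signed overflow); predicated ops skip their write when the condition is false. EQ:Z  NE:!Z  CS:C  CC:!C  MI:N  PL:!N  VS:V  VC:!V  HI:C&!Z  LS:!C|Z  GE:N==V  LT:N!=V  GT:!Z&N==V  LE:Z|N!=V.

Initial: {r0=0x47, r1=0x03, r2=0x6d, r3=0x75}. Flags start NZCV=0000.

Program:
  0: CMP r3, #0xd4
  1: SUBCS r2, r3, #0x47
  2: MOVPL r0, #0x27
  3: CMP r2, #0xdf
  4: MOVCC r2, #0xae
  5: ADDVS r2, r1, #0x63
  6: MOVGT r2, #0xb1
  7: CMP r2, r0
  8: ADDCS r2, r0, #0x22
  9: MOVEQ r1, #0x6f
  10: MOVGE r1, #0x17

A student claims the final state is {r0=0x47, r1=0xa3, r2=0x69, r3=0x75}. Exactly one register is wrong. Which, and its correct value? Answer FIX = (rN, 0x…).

0: ✓ CMP  NZCV=1001
1: · SUBCS
2: · MOVPL
3: ✓ CMP  NZCV=1001
4: ✓ MOVCC  r2←0xae
5: ✓ ADDVS  r2←0x66
6: ✓ MOVGT  r2←0xb1
7: ✓ CMP  NZCV=0011
8: ✓ ADDCS  r2←0x69
9: · MOVEQ
10: · MOVGE

FIX = (r1, 0x03)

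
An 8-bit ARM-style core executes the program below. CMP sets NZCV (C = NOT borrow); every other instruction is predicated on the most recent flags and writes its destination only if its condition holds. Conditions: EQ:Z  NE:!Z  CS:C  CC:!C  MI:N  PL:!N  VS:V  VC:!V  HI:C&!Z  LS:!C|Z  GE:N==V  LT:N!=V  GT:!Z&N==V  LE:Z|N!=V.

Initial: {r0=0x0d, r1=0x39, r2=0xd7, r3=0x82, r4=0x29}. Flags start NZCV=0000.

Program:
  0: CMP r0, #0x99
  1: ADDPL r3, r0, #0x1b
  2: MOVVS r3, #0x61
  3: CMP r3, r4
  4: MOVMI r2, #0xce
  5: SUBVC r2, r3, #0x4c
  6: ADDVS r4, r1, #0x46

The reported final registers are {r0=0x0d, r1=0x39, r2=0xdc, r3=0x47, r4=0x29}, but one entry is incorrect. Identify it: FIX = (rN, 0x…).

[0] flags=0000 → (cmp)
[1] flags=0000 PL?T → r3=0x28
[2] flags=0000 VS?F → skip
[3] flags=1000 → (cmp)
[4] flags=1000 MI?T → r2=0xce
[5] flags=1000 VC?T → r2=0xdc
[6] flags=1000 VS?F → skip

FIX = (r3, 0x28)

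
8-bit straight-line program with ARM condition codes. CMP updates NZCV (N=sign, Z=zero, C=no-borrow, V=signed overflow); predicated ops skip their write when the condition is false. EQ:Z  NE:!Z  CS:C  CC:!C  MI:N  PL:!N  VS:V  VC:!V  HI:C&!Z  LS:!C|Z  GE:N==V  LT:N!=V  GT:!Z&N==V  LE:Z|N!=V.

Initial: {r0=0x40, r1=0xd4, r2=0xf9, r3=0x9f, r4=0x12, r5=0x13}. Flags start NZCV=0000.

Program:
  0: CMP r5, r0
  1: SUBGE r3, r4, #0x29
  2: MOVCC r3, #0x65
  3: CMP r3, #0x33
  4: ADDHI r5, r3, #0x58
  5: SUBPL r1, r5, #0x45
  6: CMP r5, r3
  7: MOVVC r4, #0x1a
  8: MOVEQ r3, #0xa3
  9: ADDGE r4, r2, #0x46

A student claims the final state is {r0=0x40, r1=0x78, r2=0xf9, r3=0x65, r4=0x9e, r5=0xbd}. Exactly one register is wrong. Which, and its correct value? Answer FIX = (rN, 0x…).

FIX = (r4, 0x12)

[0] flags=1000 → (cmp)
[1] flags=1000 GE?F → skip
[2] flags=1000 CC?T → r3=0x65
[3] flags=0010 → (cmp)
[4] flags=0010 HI?T → r5=0xbd
[5] flags=0010 PL?T → r1=0x78
[6] flags=0011 → (cmp)
[7] flags=0011 VC?F → skip
[8] flags=0011 EQ?F → skip
[9] flags=0011 GE?F → skip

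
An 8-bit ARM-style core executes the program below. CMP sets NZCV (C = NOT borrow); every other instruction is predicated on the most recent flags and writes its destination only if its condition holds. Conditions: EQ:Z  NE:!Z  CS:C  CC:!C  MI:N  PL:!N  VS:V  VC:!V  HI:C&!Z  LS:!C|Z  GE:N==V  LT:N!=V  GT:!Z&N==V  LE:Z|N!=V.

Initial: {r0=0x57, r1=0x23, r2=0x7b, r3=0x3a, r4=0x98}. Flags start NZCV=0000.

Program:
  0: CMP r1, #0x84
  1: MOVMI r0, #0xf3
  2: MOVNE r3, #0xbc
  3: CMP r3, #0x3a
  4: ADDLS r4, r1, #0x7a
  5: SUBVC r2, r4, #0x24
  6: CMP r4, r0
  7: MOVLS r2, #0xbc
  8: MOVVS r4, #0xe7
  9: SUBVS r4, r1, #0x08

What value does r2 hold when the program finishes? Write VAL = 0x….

0: ✓ CMP  NZCV=1001
1: ✓ MOVMI  r0←0xf3
2: ✓ MOVNE  r3←0xbc
3: ✓ CMP  NZCV=1010
4: · ADDLS
5: ✓ SUBVC  r2←0x74
6: ✓ CMP  NZCV=1000
7: ✓ MOVLS  r2←0xbc
8: · MOVVS
9: · SUBVS

VAL = 0xbc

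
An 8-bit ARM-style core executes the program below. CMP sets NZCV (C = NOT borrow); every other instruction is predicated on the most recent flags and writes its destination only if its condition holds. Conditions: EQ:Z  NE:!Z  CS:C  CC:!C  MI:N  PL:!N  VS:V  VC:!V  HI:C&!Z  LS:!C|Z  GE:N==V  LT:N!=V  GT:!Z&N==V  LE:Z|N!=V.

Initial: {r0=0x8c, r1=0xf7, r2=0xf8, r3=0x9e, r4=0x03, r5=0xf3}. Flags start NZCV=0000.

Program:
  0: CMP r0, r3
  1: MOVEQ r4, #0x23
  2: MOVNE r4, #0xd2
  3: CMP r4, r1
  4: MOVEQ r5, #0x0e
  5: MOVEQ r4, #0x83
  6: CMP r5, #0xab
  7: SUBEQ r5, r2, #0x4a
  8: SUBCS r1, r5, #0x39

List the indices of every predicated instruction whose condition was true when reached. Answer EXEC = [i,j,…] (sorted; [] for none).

0: ✓ CMP  NZCV=1000
1: · MOVEQ
2: ✓ MOVNE  r4←0xd2
3: ✓ CMP  NZCV=1000
4: · MOVEQ
5: · MOVEQ
6: ✓ CMP  NZCV=0010
7: · SUBEQ
8: ✓ SUBCS  r1←0xba

EXEC = [2,8]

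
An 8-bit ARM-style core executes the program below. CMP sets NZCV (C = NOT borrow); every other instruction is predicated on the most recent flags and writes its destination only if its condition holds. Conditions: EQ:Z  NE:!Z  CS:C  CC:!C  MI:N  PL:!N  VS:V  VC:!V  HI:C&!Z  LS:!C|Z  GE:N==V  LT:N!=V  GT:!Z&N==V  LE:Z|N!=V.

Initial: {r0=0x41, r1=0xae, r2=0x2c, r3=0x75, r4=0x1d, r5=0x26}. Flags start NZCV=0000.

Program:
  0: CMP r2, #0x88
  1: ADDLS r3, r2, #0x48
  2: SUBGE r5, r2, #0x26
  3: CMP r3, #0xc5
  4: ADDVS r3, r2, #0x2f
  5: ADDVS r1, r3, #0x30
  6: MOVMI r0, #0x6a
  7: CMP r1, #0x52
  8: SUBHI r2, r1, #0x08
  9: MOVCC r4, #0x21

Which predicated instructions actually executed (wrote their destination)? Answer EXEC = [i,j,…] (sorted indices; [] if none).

0: ✓ CMP  NZCV=1001
1: ✓ ADDLS  r3←0x74
2: ✓ SUBGE  r5←0x06
3: ✓ CMP  NZCV=1001
4: ✓ ADDVS  r3←0x5b
5: ✓ ADDVS  r1←0x8b
6: ✓ MOVMI  r0←0x6a
7: ✓ CMP  NZCV=0011
8: ✓ SUBHI  r2←0x83
9: · MOVCC

EXEC = [1,2,4,5,6,8]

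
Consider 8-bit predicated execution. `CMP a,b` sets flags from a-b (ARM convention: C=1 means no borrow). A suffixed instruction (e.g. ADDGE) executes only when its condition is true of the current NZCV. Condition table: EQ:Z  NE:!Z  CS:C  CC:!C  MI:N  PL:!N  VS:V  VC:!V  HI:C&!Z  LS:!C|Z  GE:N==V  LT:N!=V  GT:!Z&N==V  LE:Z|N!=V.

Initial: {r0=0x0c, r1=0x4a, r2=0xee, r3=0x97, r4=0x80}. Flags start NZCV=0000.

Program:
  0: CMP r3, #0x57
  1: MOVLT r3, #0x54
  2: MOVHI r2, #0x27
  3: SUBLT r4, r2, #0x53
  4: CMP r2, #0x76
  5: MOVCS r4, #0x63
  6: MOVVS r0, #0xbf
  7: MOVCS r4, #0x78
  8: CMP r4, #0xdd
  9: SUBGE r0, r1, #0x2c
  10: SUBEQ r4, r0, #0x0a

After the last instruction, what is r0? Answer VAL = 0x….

[0] flags=0011 → (cmp)
[1] flags=0011 LT?T → r3=0x54
[2] flags=0011 HI?T → r2=0x27
[3] flags=0011 LT?T → r4=0xd4
[4] flags=1000 → (cmp)
[5] flags=1000 CS?F → skip
[6] flags=1000 VS?F → skip
[7] flags=1000 CS?F → skip
[8] flags=1000 → (cmp)
[9] flags=1000 GE?F → skip
[10] flags=1000 EQ?F → skip

VAL = 0x0c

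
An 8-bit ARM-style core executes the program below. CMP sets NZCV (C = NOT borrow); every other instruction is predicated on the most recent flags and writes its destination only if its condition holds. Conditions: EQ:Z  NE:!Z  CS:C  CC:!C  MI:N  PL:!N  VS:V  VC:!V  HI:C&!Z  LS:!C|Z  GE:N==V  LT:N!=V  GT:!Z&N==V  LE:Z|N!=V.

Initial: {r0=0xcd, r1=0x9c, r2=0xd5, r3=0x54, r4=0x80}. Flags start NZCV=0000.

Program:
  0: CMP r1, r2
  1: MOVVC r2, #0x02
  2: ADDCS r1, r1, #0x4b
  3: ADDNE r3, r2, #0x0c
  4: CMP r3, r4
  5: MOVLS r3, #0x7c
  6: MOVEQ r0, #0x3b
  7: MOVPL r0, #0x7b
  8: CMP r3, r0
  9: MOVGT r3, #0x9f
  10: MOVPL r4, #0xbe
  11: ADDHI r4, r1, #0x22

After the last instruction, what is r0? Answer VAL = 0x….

0: ✓ CMP  NZCV=1000
1: ✓ MOVVC  r2←0x02
2: · ADDCS
3: ✓ ADDNE  r3←0x0e
4: ✓ CMP  NZCV=1001
5: ✓ MOVLS  r3←0x7c
6: · MOVEQ
7: · MOVPL
8: ✓ CMP  NZCV=1001
9: ✓ MOVGT  r3←0x9f
10: · MOVPL
11: · ADDHI

VAL = 0xcd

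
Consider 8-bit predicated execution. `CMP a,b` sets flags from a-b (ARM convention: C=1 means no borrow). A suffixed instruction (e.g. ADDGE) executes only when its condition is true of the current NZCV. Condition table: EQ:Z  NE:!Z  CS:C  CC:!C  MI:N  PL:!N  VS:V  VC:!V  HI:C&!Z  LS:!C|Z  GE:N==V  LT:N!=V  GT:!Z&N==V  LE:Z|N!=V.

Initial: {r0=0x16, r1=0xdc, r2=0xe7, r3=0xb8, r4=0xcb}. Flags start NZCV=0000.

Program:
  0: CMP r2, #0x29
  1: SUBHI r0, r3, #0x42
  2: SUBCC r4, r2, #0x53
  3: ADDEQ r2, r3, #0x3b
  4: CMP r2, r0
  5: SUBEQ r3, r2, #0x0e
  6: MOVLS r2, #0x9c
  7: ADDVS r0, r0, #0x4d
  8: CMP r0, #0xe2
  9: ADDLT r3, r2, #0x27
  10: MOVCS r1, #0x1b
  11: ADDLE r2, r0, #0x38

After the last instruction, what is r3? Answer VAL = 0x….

0: ✓ CMP  NZCV=1010
1: ✓ SUBHI  r0←0x76
2: · SUBCC
3: · ADDEQ
4: ✓ CMP  NZCV=0011
5: · SUBEQ
6: · MOVLS
7: ✓ ADDVS  r0←0xc3
8: ✓ CMP  NZCV=1000
9: ✓ ADDLT  r3←0x0e
10: · MOVCS
11: ✓ ADDLE  r2←0xfb

VAL = 0x0e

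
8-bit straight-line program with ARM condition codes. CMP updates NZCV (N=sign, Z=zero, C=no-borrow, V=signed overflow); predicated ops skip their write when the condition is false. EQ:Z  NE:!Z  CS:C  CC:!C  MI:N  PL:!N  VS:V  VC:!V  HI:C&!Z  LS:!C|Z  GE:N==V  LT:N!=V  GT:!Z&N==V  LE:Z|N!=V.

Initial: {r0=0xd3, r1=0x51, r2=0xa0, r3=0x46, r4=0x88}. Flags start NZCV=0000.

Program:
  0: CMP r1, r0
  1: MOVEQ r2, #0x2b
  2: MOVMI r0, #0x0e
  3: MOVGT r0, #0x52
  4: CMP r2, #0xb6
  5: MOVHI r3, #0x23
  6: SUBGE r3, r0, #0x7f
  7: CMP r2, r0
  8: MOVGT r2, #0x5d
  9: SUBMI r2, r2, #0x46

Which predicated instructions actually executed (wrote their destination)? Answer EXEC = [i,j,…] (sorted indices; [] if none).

EXEC = [3]

[0] flags=0000 → (cmp)
[1] flags=0000 EQ?F → skip
[2] flags=0000 MI?F → skip
[3] flags=0000 GT?T → r0=0x52
[4] flags=1000 → (cmp)
[5] flags=1000 HI?F → skip
[6] flags=1000 GE?F → skip
[7] flags=0011 → (cmp)
[8] flags=0011 GT?F → skip
[9] flags=0011 MI?F → skip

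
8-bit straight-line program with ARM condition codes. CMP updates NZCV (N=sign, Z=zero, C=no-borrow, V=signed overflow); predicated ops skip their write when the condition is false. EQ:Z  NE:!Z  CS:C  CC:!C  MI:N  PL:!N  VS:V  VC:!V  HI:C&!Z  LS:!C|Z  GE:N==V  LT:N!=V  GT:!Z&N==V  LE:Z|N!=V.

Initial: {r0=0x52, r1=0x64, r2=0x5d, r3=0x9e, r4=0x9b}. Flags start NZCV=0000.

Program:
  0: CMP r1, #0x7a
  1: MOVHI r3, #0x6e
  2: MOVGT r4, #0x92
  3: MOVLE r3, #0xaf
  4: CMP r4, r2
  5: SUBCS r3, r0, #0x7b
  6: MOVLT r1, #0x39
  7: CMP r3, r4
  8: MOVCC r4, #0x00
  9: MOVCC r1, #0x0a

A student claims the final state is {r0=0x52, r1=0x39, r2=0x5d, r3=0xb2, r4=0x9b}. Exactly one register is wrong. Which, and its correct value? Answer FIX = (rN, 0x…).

FIX = (r3, 0xd7)

[0] flags=1000 → (cmp)
[1] flags=1000 HI?F → skip
[2] flags=1000 GT?F → skip
[3] flags=1000 LE?T → r3=0xaf
[4] flags=0011 → (cmp)
[5] flags=0011 CS?T → r3=0xd7
[6] flags=0011 LT?T → r1=0x39
[7] flags=0010 → (cmp)
[8] flags=0010 CC?F → skip
[9] flags=0010 CC?F → skip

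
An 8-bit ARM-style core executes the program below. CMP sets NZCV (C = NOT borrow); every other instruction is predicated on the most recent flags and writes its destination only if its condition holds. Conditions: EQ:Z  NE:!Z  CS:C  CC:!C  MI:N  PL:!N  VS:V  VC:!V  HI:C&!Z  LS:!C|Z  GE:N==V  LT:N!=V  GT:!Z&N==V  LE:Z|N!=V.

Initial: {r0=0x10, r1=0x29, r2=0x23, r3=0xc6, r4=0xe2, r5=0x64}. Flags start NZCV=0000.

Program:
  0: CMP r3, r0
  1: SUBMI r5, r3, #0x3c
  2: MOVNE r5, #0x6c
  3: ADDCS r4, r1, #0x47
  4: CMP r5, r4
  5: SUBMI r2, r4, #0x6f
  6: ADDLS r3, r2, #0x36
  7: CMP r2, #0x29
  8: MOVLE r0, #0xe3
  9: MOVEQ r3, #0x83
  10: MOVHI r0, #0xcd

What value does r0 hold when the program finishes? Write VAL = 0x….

VAL = 0xe3

[0] flags=1010 → (cmp)
[1] flags=1010 MI?T → r5=0x8a
[2] flags=1010 NE?T → r5=0x6c
[3] flags=1010 CS?T → r4=0x70
[4] flags=1000 → (cmp)
[5] flags=1000 MI?T → r2=0x01
[6] flags=1000 LS?T → r3=0x37
[7] flags=1000 → (cmp)
[8] flags=1000 LE?T → r0=0xe3
[9] flags=1000 EQ?F → skip
[10] flags=1000 HI?F → skip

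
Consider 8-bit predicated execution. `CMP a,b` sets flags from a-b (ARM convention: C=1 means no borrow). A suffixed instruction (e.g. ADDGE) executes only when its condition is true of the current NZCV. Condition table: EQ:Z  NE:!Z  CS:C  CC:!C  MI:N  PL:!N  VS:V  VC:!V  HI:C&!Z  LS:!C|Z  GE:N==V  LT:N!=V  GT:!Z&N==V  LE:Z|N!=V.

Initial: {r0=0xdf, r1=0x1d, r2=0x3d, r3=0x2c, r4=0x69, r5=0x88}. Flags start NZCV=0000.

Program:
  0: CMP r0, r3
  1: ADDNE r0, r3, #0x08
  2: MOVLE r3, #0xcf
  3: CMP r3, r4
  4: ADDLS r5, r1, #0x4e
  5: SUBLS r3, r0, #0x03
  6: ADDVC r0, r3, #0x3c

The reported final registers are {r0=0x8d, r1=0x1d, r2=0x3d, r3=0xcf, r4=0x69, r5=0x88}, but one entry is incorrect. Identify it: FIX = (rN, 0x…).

[0] flags=1010 → (cmp)
[1] flags=1010 NE?T → r0=0x34
[2] flags=1010 LE?T → r3=0xcf
[3] flags=0011 → (cmp)
[4] flags=0011 LS?F → skip
[5] flags=0011 LS?F → skip
[6] flags=0011 VC?F → skip

FIX = (r0, 0x34)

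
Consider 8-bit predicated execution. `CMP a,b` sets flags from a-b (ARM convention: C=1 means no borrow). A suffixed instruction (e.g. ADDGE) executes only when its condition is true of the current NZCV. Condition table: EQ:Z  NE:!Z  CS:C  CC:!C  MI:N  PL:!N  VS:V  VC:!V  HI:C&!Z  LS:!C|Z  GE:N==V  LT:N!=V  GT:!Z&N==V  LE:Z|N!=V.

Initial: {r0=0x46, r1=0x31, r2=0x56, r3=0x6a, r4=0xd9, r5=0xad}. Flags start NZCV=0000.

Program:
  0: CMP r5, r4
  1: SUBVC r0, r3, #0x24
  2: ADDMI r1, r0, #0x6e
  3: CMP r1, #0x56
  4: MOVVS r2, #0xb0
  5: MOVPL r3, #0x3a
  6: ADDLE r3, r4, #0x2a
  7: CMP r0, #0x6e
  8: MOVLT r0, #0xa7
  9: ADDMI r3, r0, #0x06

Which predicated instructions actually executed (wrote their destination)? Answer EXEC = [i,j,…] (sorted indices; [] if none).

0: ✓ CMP  NZCV=1000
1: ✓ SUBVC  r0←0x46
2: ✓ ADDMI  r1←0xb4
3: ✓ CMP  NZCV=0011
4: ✓ MOVVS  r2←0xb0
5: ✓ MOVPL  r3←0x3a
6: ✓ ADDLE  r3←0x03
7: ✓ CMP  NZCV=1000
8: ✓ MOVLT  r0←0xa7
9: ✓ ADDMI  r3←0xad

EXEC = [1,2,4,5,6,8,9]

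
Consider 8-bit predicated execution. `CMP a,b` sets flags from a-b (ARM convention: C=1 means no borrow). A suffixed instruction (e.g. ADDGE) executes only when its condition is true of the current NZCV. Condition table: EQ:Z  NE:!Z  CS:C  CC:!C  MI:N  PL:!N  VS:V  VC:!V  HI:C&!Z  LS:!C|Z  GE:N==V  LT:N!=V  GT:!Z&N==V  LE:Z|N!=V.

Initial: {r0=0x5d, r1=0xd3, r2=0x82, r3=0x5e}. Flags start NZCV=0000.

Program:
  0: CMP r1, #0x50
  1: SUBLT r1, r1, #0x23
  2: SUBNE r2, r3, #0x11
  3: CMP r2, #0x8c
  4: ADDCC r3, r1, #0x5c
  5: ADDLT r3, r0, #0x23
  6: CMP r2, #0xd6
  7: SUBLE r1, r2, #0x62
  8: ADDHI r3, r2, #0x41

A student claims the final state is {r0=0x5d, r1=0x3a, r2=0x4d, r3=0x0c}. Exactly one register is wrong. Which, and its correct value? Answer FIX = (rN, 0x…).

FIX = (r1, 0xb0)

0: ✓ CMP  NZCV=1010
1: ✓ SUBLT  r1←0xb0
2: ✓ SUBNE  r2←0x4d
3: ✓ CMP  NZCV=1001
4: ✓ ADDCC  r3←0x0c
5: · ADDLT
6: ✓ CMP  NZCV=0000
7: · SUBLE
8: · ADDHI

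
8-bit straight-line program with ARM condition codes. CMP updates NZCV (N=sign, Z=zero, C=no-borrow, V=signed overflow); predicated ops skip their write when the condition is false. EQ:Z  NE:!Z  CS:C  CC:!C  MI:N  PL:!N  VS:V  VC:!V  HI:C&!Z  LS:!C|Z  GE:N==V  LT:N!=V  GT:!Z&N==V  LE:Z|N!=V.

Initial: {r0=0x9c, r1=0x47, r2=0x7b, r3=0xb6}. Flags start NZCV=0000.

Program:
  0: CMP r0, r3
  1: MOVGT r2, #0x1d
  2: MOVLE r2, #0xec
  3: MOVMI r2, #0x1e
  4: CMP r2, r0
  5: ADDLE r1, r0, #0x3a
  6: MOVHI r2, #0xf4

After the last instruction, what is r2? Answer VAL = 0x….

[0] flags=1000 → (cmp)
[1] flags=1000 GT?F → skip
[2] flags=1000 LE?T → r2=0xec
[3] flags=1000 MI?T → r2=0x1e
[4] flags=1001 → (cmp)
[5] flags=1001 LE?F → skip
[6] flags=1001 HI?F → skip

VAL = 0x1e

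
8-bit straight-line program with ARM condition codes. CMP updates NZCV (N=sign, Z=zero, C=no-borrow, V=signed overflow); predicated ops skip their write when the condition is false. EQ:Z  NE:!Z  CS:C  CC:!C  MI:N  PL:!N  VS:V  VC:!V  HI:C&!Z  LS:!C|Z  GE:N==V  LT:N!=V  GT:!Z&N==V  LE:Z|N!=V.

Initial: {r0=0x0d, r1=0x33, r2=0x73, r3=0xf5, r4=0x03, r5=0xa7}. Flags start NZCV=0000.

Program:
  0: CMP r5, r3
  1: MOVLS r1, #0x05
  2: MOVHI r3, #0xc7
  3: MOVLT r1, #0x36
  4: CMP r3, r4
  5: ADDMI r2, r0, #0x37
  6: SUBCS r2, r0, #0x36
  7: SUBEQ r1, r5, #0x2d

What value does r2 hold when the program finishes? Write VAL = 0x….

[0] flags=1000 → (cmp)
[1] flags=1000 LS?T → r1=0x05
[2] flags=1000 HI?F → skip
[3] flags=1000 LT?T → r1=0x36
[4] flags=1010 → (cmp)
[5] flags=1010 MI?T → r2=0x44
[6] flags=1010 CS?T → r2=0xd7
[7] flags=1010 EQ?F → skip

VAL = 0xd7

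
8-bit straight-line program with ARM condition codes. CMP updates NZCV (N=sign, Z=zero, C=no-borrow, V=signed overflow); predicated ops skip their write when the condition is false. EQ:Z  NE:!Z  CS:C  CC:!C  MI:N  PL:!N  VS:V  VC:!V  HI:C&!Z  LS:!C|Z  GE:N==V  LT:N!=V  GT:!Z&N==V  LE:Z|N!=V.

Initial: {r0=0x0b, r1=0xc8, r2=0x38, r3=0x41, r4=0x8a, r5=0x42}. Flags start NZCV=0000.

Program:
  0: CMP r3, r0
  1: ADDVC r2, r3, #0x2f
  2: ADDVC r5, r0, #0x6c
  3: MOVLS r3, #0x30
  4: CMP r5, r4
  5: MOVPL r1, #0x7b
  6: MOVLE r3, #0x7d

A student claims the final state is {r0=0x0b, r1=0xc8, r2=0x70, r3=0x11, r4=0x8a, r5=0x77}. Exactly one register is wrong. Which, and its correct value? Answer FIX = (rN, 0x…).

0: ✓ CMP  NZCV=0010
1: ✓ ADDVC  r2←0x70
2: ✓ ADDVC  r5←0x77
3: · MOVLS
4: ✓ CMP  NZCV=1001
5: · MOVPL
6: · MOVLE

FIX = (r3, 0x41)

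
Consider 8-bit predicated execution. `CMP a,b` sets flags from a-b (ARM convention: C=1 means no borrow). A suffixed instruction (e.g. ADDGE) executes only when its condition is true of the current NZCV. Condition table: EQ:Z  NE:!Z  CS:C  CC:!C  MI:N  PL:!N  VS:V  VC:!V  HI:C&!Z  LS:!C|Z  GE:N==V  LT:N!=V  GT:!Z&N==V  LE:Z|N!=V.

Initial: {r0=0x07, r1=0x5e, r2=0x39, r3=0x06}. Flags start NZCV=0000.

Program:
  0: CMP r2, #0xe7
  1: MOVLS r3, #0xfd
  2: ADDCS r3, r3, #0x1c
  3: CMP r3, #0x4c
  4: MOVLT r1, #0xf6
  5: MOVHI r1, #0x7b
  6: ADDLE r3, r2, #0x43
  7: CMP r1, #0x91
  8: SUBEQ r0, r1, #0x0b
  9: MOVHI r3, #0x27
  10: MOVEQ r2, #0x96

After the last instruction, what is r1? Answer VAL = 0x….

[0] flags=0000 → (cmp)
[1] flags=0000 LS?T → r3=0xfd
[2] flags=0000 CS?F → skip
[3] flags=1010 → (cmp)
[4] flags=1010 LT?T → r1=0xf6
[5] flags=1010 HI?T → r1=0x7b
[6] flags=1010 LE?T → r3=0x7c
[7] flags=1001 → (cmp)
[8] flags=1001 EQ?F → skip
[9] flags=1001 HI?F → skip
[10] flags=1001 EQ?F → skip

VAL = 0x7b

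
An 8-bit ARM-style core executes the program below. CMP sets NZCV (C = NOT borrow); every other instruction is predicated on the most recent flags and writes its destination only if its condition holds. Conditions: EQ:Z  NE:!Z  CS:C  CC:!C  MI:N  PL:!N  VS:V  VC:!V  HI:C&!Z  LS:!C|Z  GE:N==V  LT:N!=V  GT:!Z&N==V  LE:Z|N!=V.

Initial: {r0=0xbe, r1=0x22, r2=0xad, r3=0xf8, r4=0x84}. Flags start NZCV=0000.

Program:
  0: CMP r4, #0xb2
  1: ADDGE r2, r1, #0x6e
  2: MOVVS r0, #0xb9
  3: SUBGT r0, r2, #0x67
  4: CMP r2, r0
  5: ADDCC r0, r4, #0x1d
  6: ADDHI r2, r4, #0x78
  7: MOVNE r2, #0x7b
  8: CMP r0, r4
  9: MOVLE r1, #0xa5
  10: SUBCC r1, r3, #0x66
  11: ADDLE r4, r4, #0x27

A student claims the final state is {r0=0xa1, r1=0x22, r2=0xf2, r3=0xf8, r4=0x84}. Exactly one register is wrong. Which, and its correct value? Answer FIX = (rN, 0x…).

[0] flags=1000 → (cmp)
[1] flags=1000 GE?F → skip
[2] flags=1000 VS?F → skip
[3] flags=1000 GT?F → skip
[4] flags=1000 → (cmp)
[5] flags=1000 CC?T → r0=0xa1
[6] flags=1000 HI?F → skip
[7] flags=1000 NE?T → r2=0x7b
[8] flags=0010 → (cmp)
[9] flags=0010 LE?F → skip
[10] flags=0010 CC?F → skip
[11] flags=0010 LE?F → skip

FIX = (r2, 0x7b)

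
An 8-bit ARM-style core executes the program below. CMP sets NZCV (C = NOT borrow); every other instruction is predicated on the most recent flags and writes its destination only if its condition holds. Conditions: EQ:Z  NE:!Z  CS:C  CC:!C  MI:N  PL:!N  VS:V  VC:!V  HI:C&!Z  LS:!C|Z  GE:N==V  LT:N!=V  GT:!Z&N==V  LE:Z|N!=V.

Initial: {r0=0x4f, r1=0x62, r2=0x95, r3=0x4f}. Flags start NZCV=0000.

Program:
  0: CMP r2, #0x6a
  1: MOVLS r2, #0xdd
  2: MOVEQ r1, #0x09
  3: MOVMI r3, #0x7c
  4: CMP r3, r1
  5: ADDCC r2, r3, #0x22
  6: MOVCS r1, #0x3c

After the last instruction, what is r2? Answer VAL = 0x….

VAL = 0x71

[0] flags=0011 → (cmp)
[1] flags=0011 LS?F → skip
[2] flags=0011 EQ?F → skip
[3] flags=0011 MI?F → skip
[4] flags=1000 → (cmp)
[5] flags=1000 CC?T → r2=0x71
[6] flags=1000 CS?F → skip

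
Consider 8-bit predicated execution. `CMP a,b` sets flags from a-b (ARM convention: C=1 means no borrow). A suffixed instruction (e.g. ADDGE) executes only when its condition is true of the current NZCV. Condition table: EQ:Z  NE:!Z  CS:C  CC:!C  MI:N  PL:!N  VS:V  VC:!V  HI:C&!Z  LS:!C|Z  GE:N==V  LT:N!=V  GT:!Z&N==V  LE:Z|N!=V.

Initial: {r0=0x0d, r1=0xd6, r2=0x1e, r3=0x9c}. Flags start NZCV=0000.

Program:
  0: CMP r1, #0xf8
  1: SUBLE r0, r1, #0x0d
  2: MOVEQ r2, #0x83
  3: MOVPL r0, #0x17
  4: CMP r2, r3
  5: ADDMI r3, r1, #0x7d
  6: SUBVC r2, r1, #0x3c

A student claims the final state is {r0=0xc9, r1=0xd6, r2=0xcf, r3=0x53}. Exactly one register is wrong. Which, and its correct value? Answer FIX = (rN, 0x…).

FIX = (r2, 0x1e)

0: ✓ CMP  NZCV=1000
1: ✓ SUBLE  r0←0xc9
2: · MOVEQ
3: · MOVPL
4: ✓ CMP  NZCV=1001
5: ✓ ADDMI  r3←0x53
6: · SUBVC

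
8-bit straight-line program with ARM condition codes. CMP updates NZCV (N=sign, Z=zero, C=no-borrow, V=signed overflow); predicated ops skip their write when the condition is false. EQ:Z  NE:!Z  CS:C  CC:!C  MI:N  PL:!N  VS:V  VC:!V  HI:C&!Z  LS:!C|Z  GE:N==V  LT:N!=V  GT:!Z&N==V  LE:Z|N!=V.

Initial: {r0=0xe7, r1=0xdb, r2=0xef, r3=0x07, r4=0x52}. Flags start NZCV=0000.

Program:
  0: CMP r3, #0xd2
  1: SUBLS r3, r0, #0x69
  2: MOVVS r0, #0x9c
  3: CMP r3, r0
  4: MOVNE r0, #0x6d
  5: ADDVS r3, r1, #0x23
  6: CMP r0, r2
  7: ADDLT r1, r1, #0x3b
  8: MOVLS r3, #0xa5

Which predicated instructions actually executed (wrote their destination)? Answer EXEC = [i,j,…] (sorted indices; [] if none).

[0] flags=0000 → (cmp)
[1] flags=0000 LS?T → r3=0x7e
[2] flags=0000 VS?F → skip
[3] flags=1001 → (cmp)
[4] flags=1001 NE?T → r0=0x6d
[5] flags=1001 VS?T → r3=0xfe
[6] flags=0000 → (cmp)
[7] flags=0000 LT?F → skip
[8] flags=0000 LS?T → r3=0xa5

EXEC = [1,4,5,8]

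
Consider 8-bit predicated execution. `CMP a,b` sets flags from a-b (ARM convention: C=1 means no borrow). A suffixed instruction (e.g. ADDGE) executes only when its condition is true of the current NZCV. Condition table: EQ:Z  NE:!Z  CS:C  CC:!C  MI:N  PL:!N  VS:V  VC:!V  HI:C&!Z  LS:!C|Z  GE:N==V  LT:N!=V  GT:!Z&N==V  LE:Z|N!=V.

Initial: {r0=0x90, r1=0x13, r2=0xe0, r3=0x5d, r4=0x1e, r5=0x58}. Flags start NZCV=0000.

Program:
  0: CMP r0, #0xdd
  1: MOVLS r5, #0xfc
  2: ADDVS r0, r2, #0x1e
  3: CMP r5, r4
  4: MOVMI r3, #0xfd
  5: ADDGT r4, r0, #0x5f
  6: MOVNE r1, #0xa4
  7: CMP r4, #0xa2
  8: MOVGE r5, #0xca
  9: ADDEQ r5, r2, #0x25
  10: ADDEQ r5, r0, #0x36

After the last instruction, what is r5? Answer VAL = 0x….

0: ✓ CMP  NZCV=1000
1: ✓ MOVLS  r5←0xfc
2: · ADDVS
3: ✓ CMP  NZCV=1010
4: ✓ MOVMI  r3←0xfd
5: · ADDGT
6: ✓ MOVNE  r1←0xa4
7: ✓ CMP  NZCV=0000
8: ✓ MOVGE  r5←0xca
9: · ADDEQ
10: · ADDEQ

VAL = 0xca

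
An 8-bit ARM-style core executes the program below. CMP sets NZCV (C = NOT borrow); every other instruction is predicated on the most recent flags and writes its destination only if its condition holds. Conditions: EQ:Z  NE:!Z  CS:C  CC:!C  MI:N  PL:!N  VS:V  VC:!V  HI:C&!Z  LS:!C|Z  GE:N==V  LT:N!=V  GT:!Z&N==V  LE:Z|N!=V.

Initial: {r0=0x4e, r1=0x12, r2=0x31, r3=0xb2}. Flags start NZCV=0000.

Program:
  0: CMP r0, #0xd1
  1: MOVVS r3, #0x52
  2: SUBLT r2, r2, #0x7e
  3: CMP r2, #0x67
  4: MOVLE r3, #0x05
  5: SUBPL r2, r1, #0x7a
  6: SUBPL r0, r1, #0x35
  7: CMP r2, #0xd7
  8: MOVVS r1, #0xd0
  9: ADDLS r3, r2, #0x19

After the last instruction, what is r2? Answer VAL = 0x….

VAL = 0x31

[0] flags=0000 → (cmp)
[1] flags=0000 VS?F → skip
[2] flags=0000 LT?F → skip
[3] flags=1000 → (cmp)
[4] flags=1000 LE?T → r3=0x05
[5] flags=1000 PL?F → skip
[6] flags=1000 PL?F → skip
[7] flags=0000 → (cmp)
[8] flags=0000 VS?F → skip
[9] flags=0000 LS?T → r3=0x4a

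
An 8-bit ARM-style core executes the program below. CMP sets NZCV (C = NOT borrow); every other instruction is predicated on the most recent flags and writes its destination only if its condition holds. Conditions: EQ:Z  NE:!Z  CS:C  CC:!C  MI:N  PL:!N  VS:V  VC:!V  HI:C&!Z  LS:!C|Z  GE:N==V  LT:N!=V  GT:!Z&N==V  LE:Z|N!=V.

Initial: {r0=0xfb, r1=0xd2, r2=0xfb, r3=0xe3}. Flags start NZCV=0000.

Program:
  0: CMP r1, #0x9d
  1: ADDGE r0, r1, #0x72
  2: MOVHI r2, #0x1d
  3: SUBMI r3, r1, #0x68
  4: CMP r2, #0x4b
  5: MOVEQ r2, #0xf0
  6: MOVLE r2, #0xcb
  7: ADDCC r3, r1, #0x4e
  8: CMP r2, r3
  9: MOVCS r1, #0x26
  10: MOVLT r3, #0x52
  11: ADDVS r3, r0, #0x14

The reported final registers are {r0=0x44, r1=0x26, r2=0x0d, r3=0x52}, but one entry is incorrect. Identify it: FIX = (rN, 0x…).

FIX = (r2, 0xcb)

[0] flags=0010 → (cmp)
[1] flags=0010 GE?T → r0=0x44
[2] flags=0010 HI?T → r2=0x1d
[3] flags=0010 MI?F → skip
[4] flags=1000 → (cmp)
[5] flags=1000 EQ?F → skip
[6] flags=1000 LE?T → r2=0xcb
[7] flags=1000 CC?T → r3=0x20
[8] flags=1010 → (cmp)
[9] flags=1010 CS?T → r1=0x26
[10] flags=1010 LT?T → r3=0x52
[11] flags=1010 VS?F → skip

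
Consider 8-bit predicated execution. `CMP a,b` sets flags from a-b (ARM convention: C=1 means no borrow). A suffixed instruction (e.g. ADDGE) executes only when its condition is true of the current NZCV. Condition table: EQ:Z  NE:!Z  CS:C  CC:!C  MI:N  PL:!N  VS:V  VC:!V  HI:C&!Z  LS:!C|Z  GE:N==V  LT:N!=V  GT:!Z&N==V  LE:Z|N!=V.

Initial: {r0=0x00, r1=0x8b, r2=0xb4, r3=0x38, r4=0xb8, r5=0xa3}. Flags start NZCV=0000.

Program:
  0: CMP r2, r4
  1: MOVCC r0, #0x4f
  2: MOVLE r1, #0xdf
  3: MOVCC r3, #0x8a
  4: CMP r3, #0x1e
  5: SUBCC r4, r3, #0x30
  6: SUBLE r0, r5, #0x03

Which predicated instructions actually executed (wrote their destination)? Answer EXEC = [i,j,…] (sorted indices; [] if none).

0: ✓ CMP  NZCV=1000
1: ✓ MOVCC  r0←0x4f
2: ✓ MOVLE  r1←0xdf
3: ✓ MOVCC  r3←0x8a
4: ✓ CMP  NZCV=0011
5: · SUBCC
6: ✓ SUBLE  r0←0xa0

EXEC = [1,2,3,6]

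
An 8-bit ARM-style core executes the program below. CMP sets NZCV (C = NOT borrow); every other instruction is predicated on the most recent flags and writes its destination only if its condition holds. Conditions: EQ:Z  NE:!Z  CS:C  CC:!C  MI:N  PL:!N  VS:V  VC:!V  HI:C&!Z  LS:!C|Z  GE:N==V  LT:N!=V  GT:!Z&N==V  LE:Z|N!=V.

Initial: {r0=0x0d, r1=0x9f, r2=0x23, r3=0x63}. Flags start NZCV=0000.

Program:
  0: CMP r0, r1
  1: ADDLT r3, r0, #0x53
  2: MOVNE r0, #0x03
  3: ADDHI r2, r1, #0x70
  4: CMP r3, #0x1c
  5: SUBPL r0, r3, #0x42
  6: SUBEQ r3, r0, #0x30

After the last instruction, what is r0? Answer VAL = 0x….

[0] flags=0000 → (cmp)
[1] flags=0000 LT?F → skip
[2] flags=0000 NE?T → r0=0x03
[3] flags=0000 HI?F → skip
[4] flags=0010 → (cmp)
[5] flags=0010 PL?T → r0=0x21
[6] flags=0010 EQ?F → skip

VAL = 0x21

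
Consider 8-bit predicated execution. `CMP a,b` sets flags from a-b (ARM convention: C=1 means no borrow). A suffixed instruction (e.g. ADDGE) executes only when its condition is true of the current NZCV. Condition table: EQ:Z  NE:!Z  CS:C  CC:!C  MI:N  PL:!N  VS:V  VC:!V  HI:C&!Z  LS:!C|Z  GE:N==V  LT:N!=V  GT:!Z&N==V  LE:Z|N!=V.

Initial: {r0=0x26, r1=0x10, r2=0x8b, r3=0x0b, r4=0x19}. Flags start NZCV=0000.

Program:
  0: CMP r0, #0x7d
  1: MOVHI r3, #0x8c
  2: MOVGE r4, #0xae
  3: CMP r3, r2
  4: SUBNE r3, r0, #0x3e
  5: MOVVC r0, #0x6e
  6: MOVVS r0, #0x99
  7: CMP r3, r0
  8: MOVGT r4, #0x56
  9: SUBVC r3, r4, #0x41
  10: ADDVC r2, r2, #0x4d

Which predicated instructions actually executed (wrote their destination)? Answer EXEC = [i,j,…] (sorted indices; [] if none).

EXEC = [4,6,8,9,10]

[0] flags=1000 → (cmp)
[1] flags=1000 HI?F → skip
[2] flags=1000 GE?F → skip
[3] flags=1001 → (cmp)
[4] flags=1001 NE?T → r3=0xe8
[5] flags=1001 VC?F → skip
[6] flags=1001 VS?T → r0=0x99
[7] flags=0010 → (cmp)
[8] flags=0010 GT?T → r4=0x56
[9] flags=0010 VC?T → r3=0x15
[10] flags=0010 VC?T → r2=0xd8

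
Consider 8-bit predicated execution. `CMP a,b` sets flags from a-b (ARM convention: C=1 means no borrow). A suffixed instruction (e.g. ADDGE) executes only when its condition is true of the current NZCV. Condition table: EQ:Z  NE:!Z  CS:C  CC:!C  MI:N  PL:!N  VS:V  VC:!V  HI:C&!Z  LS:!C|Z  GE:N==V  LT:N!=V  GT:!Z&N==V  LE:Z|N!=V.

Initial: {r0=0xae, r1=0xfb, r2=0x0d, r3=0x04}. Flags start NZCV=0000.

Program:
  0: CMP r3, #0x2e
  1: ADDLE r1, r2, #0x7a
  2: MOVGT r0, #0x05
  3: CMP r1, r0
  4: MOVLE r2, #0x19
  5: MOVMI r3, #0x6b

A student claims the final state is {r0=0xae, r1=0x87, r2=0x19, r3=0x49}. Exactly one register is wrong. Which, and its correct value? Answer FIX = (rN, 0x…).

FIX = (r3, 0x6b)

[0] flags=1000 → (cmp)
[1] flags=1000 LE?T → r1=0x87
[2] flags=1000 GT?F → skip
[3] flags=1000 → (cmp)
[4] flags=1000 LE?T → r2=0x19
[5] flags=1000 MI?T → r3=0x6b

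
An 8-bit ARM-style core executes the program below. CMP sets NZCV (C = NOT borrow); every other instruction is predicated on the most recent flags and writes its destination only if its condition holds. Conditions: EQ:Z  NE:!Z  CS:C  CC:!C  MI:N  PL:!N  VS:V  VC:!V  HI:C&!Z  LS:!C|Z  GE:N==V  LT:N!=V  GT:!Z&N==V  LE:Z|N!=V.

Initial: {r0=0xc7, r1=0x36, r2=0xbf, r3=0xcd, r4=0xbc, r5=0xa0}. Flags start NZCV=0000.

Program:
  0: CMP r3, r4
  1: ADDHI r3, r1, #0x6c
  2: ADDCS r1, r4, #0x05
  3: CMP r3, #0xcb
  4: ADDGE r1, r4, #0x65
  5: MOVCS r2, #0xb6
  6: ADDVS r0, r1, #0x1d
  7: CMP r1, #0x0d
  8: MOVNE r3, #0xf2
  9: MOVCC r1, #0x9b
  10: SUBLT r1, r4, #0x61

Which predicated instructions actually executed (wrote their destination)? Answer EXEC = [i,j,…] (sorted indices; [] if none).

[0] flags=0010 → (cmp)
[1] flags=0010 HI?T → r3=0xa2
[2] flags=0010 CS?T → r1=0xc1
[3] flags=1000 → (cmp)
[4] flags=1000 GE?F → skip
[5] flags=1000 CS?F → skip
[6] flags=1000 VS?F → skip
[7] flags=1010 → (cmp)
[8] flags=1010 NE?T → r3=0xf2
[9] flags=1010 CC?F → skip
[10] flags=1010 LT?T → r1=0x5b

EXEC = [1,2,8,10]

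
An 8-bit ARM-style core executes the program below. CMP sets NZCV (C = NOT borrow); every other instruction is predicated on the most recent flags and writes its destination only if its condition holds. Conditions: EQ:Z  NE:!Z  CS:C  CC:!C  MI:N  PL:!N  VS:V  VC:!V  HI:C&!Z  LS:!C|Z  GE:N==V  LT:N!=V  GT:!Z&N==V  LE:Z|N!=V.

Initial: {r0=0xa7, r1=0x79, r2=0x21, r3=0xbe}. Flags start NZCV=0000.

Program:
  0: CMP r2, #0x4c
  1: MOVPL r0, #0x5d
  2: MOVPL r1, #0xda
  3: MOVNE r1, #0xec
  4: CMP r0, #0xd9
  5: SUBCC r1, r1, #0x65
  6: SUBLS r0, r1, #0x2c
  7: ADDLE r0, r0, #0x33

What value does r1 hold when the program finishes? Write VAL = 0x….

VAL = 0x87

[0] flags=1000 → (cmp)
[1] flags=1000 PL?F → skip
[2] flags=1000 PL?F → skip
[3] flags=1000 NE?T → r1=0xec
[4] flags=1000 → (cmp)
[5] flags=1000 CC?T → r1=0x87
[6] flags=1000 LS?T → r0=0x5b
[7] flags=1000 LE?T → r0=0x8e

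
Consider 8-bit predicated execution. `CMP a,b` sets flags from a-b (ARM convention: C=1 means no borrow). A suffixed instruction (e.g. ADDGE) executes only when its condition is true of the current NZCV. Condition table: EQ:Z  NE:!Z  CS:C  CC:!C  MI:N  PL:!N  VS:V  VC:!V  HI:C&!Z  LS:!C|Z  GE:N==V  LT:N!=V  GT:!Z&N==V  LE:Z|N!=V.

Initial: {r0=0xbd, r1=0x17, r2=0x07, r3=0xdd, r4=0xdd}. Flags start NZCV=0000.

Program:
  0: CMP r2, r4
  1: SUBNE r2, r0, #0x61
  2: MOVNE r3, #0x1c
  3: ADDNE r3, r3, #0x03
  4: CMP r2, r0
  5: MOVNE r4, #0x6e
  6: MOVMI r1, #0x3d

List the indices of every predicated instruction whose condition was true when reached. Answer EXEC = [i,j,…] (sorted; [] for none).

[0] flags=0000 → (cmp)
[1] flags=0000 NE?T → r2=0x5c
[2] flags=0000 NE?T → r3=0x1c
[3] flags=0000 NE?T → r3=0x1f
[4] flags=1001 → (cmp)
[5] flags=1001 NE?T → r4=0x6e
[6] flags=1001 MI?T → r1=0x3d

EXEC = [1,2,3,5,6]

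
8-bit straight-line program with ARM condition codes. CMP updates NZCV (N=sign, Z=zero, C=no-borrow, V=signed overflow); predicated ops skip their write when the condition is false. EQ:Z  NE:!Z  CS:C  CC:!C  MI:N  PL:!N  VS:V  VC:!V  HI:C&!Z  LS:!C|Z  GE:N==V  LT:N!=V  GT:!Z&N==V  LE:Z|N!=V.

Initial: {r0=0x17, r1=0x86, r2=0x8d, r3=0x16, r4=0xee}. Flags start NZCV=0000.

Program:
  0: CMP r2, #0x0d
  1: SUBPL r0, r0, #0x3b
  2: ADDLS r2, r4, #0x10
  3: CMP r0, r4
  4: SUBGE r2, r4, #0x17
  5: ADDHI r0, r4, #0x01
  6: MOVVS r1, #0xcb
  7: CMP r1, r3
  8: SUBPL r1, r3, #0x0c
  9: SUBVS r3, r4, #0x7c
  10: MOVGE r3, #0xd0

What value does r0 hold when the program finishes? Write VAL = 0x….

0: ✓ CMP  NZCV=1010
1: · SUBPL
2: · ADDLS
3: ✓ CMP  NZCV=0000
4: ✓ SUBGE  r2←0xd7
5: · ADDHI
6: · MOVVS
7: ✓ CMP  NZCV=0011
8: ✓ SUBPL  r1←0x0a
9: ✓ SUBVS  r3←0x72
10: · MOVGE

VAL = 0x17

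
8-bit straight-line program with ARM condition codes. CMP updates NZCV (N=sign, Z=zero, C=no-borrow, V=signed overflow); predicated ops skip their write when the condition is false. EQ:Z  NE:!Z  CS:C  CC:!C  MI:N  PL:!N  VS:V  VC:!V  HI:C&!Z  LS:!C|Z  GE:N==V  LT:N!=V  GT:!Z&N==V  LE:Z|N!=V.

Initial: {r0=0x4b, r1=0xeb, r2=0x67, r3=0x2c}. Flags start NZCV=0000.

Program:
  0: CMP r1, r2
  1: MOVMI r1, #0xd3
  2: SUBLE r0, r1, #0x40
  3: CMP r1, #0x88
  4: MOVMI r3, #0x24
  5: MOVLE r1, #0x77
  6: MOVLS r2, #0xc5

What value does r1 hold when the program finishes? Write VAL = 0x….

0: ✓ CMP  NZCV=1010
1: ✓ MOVMI  r1←0xd3
2: ✓ SUBLE  r0←0x93
3: ✓ CMP  NZCV=0010
4: · MOVMI
5: · MOVLE
6: · MOVLS

VAL = 0xd3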